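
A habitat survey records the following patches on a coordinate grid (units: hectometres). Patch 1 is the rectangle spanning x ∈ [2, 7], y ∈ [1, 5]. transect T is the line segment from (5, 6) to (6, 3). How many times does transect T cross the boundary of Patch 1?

The segment meets the boundary at (5.333,5).

1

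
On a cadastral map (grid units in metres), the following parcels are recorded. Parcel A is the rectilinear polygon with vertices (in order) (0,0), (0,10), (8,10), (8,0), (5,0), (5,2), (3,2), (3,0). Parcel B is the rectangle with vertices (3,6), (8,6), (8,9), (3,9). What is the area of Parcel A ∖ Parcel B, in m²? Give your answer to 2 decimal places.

61.00

|Parcel A| = 76, |Parcel A∩Parcel B| = 15.
|Parcel A ∖ Parcel B| = |Parcel A| − |Parcel A∩Parcel B| = 76 − 15 = 61.00.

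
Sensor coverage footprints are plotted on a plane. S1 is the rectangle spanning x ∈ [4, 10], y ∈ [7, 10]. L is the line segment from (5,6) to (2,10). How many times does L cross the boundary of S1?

2

The segment meets the boundary at (4,7.333), (4.25,7).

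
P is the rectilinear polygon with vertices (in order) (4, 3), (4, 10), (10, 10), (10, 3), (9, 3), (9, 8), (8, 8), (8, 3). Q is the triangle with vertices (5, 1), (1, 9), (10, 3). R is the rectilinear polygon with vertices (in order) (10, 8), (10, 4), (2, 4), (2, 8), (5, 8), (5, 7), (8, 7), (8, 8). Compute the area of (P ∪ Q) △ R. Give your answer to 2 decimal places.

34.83

|P ∪ Q| = 50.
|(P ∪ Q) ∩ R| = 22.0833.
|(P ∪ Q) △ R| = 50 + 29 − 44.1667 = 34.83.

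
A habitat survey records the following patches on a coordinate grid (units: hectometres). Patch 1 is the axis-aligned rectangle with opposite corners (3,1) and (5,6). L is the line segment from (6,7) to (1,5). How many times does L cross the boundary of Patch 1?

The segment meets the boundary at (3,5.8), (3.5,6).

2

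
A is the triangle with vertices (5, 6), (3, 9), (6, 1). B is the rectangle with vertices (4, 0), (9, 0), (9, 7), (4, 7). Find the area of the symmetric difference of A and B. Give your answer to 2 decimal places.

|A| = 3.5, |B| = 35, |A∩B| = 2.8333.
|A △ B| = |A| + |B| − 2·|A∩B| = 3.5 + 35 − 5.6667 = 32.83.

32.83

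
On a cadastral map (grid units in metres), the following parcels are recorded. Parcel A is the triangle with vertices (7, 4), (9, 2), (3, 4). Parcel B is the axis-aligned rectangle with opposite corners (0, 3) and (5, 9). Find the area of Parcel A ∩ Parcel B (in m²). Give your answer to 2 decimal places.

The intersection is the polygon with vertices (3,4), (5,4), (5,3.333).
By the shoelace formula its area is 0.67.

0.67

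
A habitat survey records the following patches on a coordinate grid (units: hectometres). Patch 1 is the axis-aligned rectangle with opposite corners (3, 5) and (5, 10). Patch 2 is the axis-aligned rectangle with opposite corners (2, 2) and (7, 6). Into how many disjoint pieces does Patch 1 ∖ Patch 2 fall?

Patch 1 ∖ Patch 2 is a single connected region.

1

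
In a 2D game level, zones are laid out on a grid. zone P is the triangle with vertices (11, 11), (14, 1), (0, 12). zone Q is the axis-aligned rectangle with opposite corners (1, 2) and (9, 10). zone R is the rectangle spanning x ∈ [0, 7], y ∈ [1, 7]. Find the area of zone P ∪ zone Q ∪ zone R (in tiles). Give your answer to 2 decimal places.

113.13

By inclusion–exclusion:
Individual areas: |zone P| = 53.5, |zone Q| = 64, |zone R| = 42.
|zone P∩zone Q| = 16.3669.
|zone P∩zone R| = 0.1591.
|zone Q∩zone R|: x∈[1,7], y∈[2,7] → 6·5 = 30.
|zone P∩zone Q∩zone R| = 0.1591.
|zone P ∪ zone Q ∪ zone R| = 159.5 − 46.526 + 0.1591 = 113.13.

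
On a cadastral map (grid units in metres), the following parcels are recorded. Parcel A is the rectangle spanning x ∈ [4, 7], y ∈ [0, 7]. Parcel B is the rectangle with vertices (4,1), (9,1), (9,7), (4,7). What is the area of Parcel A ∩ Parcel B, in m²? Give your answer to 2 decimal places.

18.00

|Parcel A∩Parcel B|: x∈[4,7], y∈[1,7] → 3·6 = 18.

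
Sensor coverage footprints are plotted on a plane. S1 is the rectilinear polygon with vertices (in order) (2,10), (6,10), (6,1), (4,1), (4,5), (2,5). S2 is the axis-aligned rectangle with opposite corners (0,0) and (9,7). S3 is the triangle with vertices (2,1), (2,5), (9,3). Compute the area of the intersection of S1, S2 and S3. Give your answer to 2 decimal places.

4.57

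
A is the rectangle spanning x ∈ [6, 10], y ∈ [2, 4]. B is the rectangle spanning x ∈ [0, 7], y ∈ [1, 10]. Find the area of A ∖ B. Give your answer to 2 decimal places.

|A∩B|: x∈[6,7], y∈[2,4] → 1·2 = 2.
|A| = 8.
|A ∖ B| = |A| − |A∩B| = 8 − 2 = 6.00.

6.00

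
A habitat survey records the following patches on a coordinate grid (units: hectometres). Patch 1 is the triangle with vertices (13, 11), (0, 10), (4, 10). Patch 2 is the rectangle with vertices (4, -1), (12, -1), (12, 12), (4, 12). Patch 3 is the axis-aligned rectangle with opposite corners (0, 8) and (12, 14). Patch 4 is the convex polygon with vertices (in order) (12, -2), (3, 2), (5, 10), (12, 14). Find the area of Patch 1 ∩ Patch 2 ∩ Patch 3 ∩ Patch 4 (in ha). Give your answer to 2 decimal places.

The intersection is the polygon with vertices (5.241,10.138), (5.778,10.444), (12,10.923), (12,10.889).
By the shoelace formula its area is 0.94.

0.94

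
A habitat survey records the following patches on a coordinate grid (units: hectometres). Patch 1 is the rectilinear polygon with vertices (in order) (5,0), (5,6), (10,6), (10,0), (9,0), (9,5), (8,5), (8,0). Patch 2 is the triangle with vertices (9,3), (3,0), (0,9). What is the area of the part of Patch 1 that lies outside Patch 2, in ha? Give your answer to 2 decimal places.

16.25

|Patch 1| = 25, |Patch 1∩Patch 2| = 8.75.
|Patch 1 ∖ Patch 2| = |Patch 1| − |Patch 1∩Patch 2| = 25 − 8.75 = 16.25.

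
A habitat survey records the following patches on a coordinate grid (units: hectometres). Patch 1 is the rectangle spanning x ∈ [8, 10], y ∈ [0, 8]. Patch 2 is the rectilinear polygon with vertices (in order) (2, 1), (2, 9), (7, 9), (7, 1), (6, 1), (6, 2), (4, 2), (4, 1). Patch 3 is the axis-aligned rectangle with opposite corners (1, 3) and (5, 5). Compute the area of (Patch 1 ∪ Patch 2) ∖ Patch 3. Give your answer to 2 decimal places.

48.00

|Patch 1 ∪ Patch 2| = 54.
|(Patch 1 ∪ Patch 2) ∩ Patch 3| = 6.
|(Patch 1 ∪ Patch 2) ∖ Patch 3| = 54 − 6 = 48.00.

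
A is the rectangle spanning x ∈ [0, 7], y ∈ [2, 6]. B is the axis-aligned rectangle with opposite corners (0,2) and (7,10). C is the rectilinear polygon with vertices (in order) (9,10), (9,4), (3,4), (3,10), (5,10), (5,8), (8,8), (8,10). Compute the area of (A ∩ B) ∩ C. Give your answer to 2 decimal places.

The region (A ∩ B) ∩ C is the polygon with vertices (7,6), (7,4), (3,4), (3,6).
By the shoelace formula its area is 8.00.

8.00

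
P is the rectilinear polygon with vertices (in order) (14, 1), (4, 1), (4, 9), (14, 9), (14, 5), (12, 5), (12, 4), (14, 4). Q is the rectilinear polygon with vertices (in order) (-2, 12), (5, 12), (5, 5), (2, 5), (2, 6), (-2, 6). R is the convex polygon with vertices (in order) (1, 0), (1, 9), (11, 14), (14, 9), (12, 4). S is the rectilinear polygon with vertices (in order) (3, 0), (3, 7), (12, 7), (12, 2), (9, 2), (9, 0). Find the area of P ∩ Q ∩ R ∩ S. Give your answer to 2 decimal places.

2.00

The intersection is the polygon with vertices (5,5), (4,5), (4,7), (5,7).
By the shoelace formula its area is 2.00.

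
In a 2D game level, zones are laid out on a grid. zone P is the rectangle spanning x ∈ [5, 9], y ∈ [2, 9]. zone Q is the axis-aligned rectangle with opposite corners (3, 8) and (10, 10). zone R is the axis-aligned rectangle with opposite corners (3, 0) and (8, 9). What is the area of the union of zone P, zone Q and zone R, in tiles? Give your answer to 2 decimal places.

60.00

By inclusion–exclusion:
Individual areas: |zone P| = 28, |zone Q| = 14, |zone R| = 45.
|zone P∩zone Q|: x∈[5,9], y∈[8,9] → 4·1 = 4.
|zone P∩zone R|: x∈[5,8], y∈[2,9] → 3·7 = 21.
|zone Q∩zone R|: x∈[3,8], y∈[8,9] → 5·1 = 5.
|zone P∩zone Q∩zone R| = 3.
|zone P ∪ zone Q ∪ zone R| = 87 − 30 + 3 = 60.00.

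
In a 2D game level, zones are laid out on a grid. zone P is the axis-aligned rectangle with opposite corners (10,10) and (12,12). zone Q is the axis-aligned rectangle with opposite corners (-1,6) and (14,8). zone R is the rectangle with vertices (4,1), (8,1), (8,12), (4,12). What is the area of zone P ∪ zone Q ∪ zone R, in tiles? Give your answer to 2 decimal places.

70.00

By inclusion–exclusion:
Individual areas: |zone P| = 4, |zone Q| = 30, |zone R| = 44.
|zone P∩zone Q| = 0 (no overlap).
|zone P∩zone R| = 0 (no overlap).
|zone Q∩zone R|: x∈[4,8], y∈[6,8] → 4·2 = 8.
|zone P∩zone Q∩zone R| = 0.
|zone P ∪ zone Q ∪ zone R| = 78 − 8 + 0 = 70.00.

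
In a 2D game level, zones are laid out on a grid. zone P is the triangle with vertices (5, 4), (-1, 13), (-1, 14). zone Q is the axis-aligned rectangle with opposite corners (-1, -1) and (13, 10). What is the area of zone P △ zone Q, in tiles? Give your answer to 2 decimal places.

154.60

|zone P| = 3, |zone Q| = 154, |zone P∩zone Q| = 1.2.
|zone P △ zone Q| = |zone P| + |zone Q| − 2·|zone P∩zone Q| = 3 + 154 − 2.4 = 154.60.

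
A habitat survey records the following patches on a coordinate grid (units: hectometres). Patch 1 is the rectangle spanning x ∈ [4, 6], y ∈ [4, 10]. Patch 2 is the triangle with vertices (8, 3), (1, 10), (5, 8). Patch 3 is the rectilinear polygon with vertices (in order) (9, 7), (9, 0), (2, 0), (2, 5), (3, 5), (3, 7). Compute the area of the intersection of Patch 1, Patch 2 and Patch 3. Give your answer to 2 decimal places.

1.87

The intersection is the polygon with vertices (4,7), (5.6,7), (6,6.333), (6,5).
By the shoelace formula its area is 1.87.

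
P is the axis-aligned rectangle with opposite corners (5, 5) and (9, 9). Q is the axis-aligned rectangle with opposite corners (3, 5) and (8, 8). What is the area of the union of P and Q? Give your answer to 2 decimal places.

22.00

By inclusion–exclusion:
Individual areas: |P| = 16, |Q| = 15.
|P∩Q|: x∈[5,8], y∈[5,8] → 3·3 = 9.
|P ∪ Q| = 31 − 9 = 22.00.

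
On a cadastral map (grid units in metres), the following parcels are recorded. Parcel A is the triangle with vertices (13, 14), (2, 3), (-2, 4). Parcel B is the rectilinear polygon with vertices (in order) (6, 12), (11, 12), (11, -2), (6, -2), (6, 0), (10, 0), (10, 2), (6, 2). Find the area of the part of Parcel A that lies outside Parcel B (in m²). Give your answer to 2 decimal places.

20.33

|Parcel A| = 27.5, |Parcel A∩Parcel B| = 7.1667.
|Parcel A ∖ Parcel B| = |Parcel A| − |Parcel A∩Parcel B| = 27.5 − 7.1667 = 20.33.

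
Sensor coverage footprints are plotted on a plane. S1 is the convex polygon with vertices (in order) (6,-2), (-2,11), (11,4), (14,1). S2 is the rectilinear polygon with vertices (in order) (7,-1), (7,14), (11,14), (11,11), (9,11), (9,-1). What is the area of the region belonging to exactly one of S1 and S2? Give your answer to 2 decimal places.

82.58

|S1| = 73, |S2| = 36, |S1∩S2| = 13.2099.
|S1 △ S2| = |S1| + |S2| − 2·|S1∩S2| = 73 + 36 − 26.4199 = 82.58.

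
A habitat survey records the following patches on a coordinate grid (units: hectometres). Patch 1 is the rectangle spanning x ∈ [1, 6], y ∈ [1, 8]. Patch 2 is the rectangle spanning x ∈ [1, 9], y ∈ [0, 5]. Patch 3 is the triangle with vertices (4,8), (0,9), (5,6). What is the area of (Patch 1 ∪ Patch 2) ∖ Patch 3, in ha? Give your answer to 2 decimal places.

52.67

|Patch 1 ∪ Patch 2| = 55.
|(Patch 1 ∪ Patch 2) ∩ Patch 3| = 2.3333.
|(Patch 1 ∪ Patch 2) ∖ Patch 3| = 55 − 2.3333 = 52.67.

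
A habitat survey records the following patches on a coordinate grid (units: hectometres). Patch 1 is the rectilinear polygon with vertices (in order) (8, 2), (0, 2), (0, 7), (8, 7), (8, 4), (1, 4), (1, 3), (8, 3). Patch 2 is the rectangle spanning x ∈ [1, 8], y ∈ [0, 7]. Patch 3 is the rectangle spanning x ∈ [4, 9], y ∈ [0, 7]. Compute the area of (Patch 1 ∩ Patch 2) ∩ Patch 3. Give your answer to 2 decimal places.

16.00

|Patch 1 ∩ Patch 2| = 28.
|(Patch 1 ∩ Patch 2) ∩ Patch 3| = 16.00.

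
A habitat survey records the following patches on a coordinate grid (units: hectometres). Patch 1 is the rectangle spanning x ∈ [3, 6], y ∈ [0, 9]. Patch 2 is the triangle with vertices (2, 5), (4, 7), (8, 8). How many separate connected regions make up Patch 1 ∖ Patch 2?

2

Patch 1 ∖ Patch 2 splits into 2 disjoint pieces (area 18.75, area 6).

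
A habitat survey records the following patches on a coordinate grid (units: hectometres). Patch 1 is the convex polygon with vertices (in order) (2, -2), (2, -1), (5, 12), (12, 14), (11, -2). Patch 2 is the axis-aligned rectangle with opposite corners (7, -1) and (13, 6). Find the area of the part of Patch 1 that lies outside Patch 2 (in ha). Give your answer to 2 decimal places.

|Patch 1| = 119.5, |Patch 1∩Patch 2| = 29.9688.
|Patch 1 ∖ Patch 2| = |Patch 1| − |Patch 1∩Patch 2| = 119.5 − 29.9688 = 89.53.

89.53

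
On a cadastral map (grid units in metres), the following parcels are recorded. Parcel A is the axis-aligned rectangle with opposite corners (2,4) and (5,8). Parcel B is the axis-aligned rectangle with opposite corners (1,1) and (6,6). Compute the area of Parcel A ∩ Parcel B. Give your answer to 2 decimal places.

6.00

|Parcel A∩Parcel B|: x∈[2,5], y∈[4,6] → 3·2 = 6.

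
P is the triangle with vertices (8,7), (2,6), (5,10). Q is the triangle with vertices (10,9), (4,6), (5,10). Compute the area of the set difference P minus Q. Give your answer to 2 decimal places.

|P| = 10.5, |P∩Q| = 5.6812.
|P ∖ Q| = |P| − |P∩Q| = 10.5 − 5.6812 = 4.82.

4.82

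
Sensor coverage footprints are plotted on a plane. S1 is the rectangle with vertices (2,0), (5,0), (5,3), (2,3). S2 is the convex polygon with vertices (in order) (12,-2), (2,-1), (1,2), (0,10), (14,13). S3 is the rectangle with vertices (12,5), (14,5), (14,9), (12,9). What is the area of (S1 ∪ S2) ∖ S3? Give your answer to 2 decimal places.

153.70

|S1 ∪ S2| = 158.5.
|(S1 ∪ S2) ∩ S3| = 4.8.
|(S1 ∪ S2) ∖ S3| = 158.5 − 4.8 = 153.70.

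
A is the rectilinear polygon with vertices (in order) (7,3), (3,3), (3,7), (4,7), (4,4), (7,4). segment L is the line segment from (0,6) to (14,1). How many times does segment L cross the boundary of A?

4

The segment meets the boundary at (5.6,4), (4,4.571), (3,4.929), (7,3.5).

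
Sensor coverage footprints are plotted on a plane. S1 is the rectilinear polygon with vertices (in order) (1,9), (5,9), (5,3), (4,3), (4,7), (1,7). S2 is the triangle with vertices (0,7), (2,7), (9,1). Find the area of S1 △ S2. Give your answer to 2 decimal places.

16.29

|S1| = 12, |S2| = 6, |S1∩S2| = 0.8571.
|S1 △ S2| = |S1| + |S2| − 2·|S1∩S2| = 12 + 6 − 1.7143 = 16.29.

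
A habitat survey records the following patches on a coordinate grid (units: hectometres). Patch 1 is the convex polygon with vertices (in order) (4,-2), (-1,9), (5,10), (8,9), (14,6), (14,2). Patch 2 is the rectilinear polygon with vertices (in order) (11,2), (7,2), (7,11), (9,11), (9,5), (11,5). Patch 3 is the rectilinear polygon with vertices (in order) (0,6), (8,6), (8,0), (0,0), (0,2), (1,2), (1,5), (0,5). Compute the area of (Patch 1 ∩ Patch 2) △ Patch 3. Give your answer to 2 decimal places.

56.92

|Patch 1 ∩ Patch 2| = 19.9167.
|(Patch 1 ∩ Patch 2) ∩ Patch 3| = 4.
|(Patch 1 ∩ Patch 2) △ Patch 3| = 19.9167 + 45 − 8 = 56.92.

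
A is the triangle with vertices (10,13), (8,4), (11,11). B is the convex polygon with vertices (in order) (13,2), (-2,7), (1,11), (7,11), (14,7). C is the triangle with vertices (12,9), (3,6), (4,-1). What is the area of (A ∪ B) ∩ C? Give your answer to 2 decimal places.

The region (A ∪ B) ∩ C is the polygon with vertices (11.529,8.412), (7.79,3.737), (3.1,5.3), (3,6), (11.053,8.684).
By the shoelace formula its area is 18.73.

18.73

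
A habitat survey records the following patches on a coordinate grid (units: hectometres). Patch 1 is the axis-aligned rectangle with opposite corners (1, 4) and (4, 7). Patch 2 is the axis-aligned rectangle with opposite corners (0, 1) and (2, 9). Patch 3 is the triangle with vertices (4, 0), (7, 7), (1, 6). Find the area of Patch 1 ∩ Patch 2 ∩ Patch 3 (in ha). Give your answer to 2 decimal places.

The intersection is the polygon with vertices (2,4), (1,6), (2,6.167).
By the shoelace formula its area is 1.08.

1.08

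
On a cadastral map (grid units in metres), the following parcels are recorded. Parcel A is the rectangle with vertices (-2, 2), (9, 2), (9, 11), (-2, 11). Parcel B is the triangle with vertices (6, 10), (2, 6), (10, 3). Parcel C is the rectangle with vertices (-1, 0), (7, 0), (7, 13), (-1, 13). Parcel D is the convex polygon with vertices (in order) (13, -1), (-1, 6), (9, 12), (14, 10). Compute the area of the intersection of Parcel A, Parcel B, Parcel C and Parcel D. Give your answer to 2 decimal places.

15.81

The intersection is the polygon with vertices (6,10), (7,8.25), (7,4.125), (2,6).
By the shoelace formula its area is 15.81.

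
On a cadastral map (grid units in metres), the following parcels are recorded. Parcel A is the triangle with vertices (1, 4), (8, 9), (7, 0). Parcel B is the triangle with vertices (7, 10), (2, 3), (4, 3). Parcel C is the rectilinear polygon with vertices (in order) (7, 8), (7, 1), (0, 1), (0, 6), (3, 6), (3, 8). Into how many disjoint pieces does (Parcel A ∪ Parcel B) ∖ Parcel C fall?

2

(Parcel A ∪ Parcel B) ∖ Parcel C splits into 2 disjoint pieces (area 0.5714, area 4.95).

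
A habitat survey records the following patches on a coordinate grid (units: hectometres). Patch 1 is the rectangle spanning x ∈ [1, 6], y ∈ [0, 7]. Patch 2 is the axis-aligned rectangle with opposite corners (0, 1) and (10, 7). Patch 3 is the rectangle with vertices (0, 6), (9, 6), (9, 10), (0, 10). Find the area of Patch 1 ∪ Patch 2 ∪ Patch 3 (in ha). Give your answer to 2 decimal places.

92.00

By inclusion–exclusion:
Individual areas: |Patch 1| = 35, |Patch 2| = 60, |Patch 3| = 36.
|Patch 1∩Patch 2|: x∈[1,6], y∈[1,7] → 5·6 = 30.
|Patch 1∩Patch 3|: x∈[1,6], y∈[6,7] → 5·1 = 5.
|Patch 2∩Patch 3|: x∈[0,9], y∈[6,7] → 9·1 = 9.
|Patch 1∩Patch 2∩Patch 3| = 5.
|Patch 1 ∪ Patch 2 ∪ Patch 3| = 131 − 44 + 5 = 92.00.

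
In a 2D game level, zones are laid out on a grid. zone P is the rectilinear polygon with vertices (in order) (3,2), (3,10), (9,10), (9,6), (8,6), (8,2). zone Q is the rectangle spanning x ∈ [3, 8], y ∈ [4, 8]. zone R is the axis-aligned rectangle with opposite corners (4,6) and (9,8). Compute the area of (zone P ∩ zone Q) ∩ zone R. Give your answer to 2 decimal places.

8.00

The region (zone P ∩ zone Q) ∩ zone R is the polygon with vertices (8,8), (8,6), (4,6), (4,8).
By the shoelace formula its area is 8.00.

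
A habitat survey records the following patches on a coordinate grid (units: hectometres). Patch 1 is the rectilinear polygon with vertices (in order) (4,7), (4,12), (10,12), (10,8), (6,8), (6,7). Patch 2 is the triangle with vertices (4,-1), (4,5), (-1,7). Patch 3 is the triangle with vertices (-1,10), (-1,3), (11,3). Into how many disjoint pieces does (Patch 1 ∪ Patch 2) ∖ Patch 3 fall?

2

(Patch 1 ∪ Patch 2) ∖ Patch 3 splits into 2 disjoint pieces (area 25.994, area 5).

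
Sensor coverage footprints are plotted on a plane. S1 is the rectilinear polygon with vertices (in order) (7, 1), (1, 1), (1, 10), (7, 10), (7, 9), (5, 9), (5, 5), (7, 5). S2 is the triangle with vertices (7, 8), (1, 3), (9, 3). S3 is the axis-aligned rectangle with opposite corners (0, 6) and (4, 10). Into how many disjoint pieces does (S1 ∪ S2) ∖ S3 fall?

1

(S1 ∪ S2) ∖ S3 is a single connected region.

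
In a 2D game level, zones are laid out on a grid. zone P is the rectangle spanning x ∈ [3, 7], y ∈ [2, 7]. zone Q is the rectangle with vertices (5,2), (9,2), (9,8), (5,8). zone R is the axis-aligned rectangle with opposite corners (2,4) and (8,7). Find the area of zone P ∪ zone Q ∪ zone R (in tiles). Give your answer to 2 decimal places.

By inclusion–exclusion:
Individual areas: |zone P| = 20, |zone Q| = 24, |zone R| = 18.
|zone P∩zone Q|: x∈[5,7], y∈[2,7] → 2·5 = 10.
|zone P∩zone R|: x∈[3,7], y∈[4,7] → 4·3 = 12.
|zone Q∩zone R|: x∈[5,8], y∈[4,7] → 3·3 = 9.
|zone P∩zone Q∩zone R| = 6.
|zone P ∪ zone Q ∪ zone R| = 62 − 31 + 6 = 37.00.

37.00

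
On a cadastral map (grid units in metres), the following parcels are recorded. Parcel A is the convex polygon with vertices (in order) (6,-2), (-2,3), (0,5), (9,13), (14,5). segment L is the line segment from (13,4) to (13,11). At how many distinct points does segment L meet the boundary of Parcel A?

The segment meets the boundary at (13,6.6), (13,4.125).

2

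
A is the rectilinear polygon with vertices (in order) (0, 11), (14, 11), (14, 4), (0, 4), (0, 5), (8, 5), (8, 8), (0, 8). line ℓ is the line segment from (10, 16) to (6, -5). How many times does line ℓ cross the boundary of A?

The segment meets the boundary at (7.714,4), (7.905,5), (8,5.5), (9.048,11).

4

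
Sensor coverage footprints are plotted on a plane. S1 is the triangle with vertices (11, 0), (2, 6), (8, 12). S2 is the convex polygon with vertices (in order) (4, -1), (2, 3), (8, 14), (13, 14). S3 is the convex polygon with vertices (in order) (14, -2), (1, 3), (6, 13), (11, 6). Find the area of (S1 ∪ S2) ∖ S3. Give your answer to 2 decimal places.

|S1 ∪ S2| = 78.4417.
|(S1 ∪ S2) ∩ S3| = 53.9318.
|(S1 ∪ S2) ∖ S3| = 78.4417 − 53.9318 = 24.51.

24.51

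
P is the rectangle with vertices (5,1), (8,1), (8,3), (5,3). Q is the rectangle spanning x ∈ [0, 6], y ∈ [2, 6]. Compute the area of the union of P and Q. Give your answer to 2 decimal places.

29.00

By inclusion–exclusion:
Individual areas: |P| = 6, |Q| = 24.
|P∩Q|: x∈[5,6], y∈[2,3] → 1·1 = 1.
|P ∪ Q| = 30 − 1 = 29.00.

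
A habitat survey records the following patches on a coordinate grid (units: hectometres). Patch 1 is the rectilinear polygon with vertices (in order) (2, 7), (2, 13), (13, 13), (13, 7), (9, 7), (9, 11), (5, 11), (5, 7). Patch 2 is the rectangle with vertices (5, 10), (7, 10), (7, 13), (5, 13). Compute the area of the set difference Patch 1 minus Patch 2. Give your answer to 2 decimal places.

46.00

|Patch 1| = 50, |Patch 1∩Patch 2| = 4.
|Patch 1 ∖ Patch 2| = |Patch 1| − |Patch 1∩Patch 2| = 50 − 4 = 46.00.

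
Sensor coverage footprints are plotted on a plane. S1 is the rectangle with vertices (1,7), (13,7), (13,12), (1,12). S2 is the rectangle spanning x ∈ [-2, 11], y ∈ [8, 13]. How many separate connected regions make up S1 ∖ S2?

1

S1 ∖ S2 is a single connected region.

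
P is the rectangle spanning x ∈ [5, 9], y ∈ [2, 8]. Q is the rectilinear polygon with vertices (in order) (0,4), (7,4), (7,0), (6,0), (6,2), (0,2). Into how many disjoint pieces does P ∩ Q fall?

1

P ∩ Q is a single connected region.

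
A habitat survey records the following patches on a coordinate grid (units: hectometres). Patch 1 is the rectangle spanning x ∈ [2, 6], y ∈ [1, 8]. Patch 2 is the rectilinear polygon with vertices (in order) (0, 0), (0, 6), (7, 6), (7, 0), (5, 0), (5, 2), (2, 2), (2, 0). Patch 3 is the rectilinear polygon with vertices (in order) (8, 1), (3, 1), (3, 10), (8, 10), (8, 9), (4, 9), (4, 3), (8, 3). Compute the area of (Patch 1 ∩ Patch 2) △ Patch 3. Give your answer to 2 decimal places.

|Patch 1 ∩ Patch 2| = 17.
|(Patch 1 ∩ Patch 2) ∩ Patch 3| = 7.
|(Patch 1 ∩ Patch 2) △ Patch 3| = 17 + 21 − 14 = 24.00.

24.00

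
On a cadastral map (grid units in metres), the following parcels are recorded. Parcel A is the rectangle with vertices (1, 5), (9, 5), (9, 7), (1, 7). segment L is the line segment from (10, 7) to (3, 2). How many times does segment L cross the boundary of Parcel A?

The segment meets the boundary at (7.2,5), (9,6.286).

2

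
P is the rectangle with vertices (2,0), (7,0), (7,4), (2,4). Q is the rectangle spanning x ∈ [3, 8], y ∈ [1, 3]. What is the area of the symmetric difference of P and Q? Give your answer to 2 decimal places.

|P∩Q|: x∈[3,7], y∈[1,3] → 4·2 = 8.
|P △ Q| = |P| + |Q| − 2·|P∩Q| = 20 + 10 − 16 = 14.00.

14.00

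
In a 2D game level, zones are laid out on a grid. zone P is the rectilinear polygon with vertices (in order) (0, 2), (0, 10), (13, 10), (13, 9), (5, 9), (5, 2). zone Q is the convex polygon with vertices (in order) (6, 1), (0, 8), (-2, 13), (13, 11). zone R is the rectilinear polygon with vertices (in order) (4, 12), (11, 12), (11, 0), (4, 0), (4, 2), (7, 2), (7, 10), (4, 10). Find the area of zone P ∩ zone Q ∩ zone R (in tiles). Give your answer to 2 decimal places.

4.00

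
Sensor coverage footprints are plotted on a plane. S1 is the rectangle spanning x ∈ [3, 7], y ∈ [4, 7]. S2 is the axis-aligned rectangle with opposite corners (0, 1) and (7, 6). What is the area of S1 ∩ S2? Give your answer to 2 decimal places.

|S1∩S2|: x∈[3,7], y∈[4,6] → 4·2 = 8.

8.00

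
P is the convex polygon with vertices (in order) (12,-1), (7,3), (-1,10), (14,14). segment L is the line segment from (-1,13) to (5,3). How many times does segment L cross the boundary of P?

2

The segment meets the boundary at (2.789,6.684), (0.552,10.414).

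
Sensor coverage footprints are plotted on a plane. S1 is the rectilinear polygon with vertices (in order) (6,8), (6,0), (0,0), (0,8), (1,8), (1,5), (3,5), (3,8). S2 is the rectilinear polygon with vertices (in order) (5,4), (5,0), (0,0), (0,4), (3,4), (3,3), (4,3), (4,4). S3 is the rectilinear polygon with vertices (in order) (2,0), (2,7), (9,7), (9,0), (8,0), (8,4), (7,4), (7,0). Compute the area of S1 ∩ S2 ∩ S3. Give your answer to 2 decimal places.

The intersection is the polygon with vertices (3,4), (3,3), (4,3), (4,4), (5,4), (5,0), (2,0), (2,4).
By the shoelace formula its area is 11.00.

11.00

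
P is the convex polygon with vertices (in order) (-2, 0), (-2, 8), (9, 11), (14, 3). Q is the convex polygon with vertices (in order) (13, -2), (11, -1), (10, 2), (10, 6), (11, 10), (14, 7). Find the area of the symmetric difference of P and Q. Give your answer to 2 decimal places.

|P| = 115.5, |Q| = 33.5, |P∩Q| = 13.1148.
|P △ Q| = |P| + |Q| − 2·|P∩Q| = 115.5 + 33.5 − 26.2295 = 122.77.

122.77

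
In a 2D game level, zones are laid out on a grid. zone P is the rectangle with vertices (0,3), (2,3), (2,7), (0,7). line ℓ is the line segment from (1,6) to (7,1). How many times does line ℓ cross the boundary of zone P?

1

The segment meets the boundary at (2,5.167).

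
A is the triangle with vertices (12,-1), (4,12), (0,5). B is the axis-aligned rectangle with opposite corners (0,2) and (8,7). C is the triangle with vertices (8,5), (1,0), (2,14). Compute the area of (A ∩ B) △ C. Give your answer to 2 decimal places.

34.11

|A ∩ B| = 29.1648.
|(A ∩ B) ∩ C| = 20.7767.
|(A ∩ B) △ C| = 29.1648 + 46.5 − 41.5534 = 34.11.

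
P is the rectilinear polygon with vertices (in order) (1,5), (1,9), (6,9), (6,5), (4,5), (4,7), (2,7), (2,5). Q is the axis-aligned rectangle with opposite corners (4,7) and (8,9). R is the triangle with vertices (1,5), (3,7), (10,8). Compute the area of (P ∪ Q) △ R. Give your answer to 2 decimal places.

|P ∪ Q| = 20.
|(P ∪ Q) ∩ R| = 3.2857.
|(P ∪ Q) △ R| = 20 + 6 − 6.5714 = 19.43.

19.43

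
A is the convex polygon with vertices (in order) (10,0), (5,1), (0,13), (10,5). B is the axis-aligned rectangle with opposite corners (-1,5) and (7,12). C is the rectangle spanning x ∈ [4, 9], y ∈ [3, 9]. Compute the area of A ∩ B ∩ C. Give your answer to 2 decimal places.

10.40

The intersection is the polygon with vertices (7,7.4), (7,5), (4,5), (4,9), (5,9).
By the shoelace formula its area is 10.40.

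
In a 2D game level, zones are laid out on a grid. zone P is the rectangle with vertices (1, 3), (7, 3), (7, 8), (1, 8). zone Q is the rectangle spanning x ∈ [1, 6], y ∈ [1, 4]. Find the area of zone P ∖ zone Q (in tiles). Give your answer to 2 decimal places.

25.00

|zone P∩zone Q|: x∈[1,6], y∈[3,4] → 5·1 = 5.
|zone P| = 30.
|zone P ∖ zone Q| = |zone P| − |zone P∩zone Q| = 30 − 5 = 25.00.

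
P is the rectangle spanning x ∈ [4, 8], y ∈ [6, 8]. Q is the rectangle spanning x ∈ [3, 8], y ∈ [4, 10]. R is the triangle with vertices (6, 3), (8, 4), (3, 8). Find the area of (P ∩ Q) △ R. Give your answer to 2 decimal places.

|P ∩ Q| = 8.
|(P ∩ Q) ∩ R| = 0.8667.
|(P ∩ Q) △ R| = 8 + 6.5 − 1.7333 = 12.77.

12.77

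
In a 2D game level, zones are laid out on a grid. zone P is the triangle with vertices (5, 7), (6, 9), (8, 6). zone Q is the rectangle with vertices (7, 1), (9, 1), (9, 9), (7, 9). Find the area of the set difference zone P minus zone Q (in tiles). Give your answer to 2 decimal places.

|zone P| = 3.5, |zone P∩zone Q| = 0.5833.
|zone P ∖ zone Q| = |zone P| − |zone P∩zone Q| = 3.5 − 0.5833 = 2.92.

2.92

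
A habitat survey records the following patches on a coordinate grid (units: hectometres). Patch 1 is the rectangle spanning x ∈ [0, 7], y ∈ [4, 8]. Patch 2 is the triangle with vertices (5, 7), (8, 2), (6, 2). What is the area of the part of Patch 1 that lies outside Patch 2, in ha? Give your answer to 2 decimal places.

|Patch 1| = 28, |Patch 1∩Patch 2| = 1.8.
|Patch 1 ∖ Patch 2| = |Patch 1| − |Patch 1∩Patch 2| = 28 − 1.8 = 26.20.

26.20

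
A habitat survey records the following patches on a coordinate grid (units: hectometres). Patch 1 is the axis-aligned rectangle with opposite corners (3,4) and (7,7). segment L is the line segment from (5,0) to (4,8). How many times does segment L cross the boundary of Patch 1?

2

The segment meets the boundary at (4.125,7), (4.5,4).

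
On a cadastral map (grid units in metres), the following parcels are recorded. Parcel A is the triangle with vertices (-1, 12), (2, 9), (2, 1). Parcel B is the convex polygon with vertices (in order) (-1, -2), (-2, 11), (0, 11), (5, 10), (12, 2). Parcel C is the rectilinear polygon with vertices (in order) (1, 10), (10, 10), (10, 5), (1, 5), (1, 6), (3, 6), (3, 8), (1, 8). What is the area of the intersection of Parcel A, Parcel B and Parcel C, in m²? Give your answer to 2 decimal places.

2.50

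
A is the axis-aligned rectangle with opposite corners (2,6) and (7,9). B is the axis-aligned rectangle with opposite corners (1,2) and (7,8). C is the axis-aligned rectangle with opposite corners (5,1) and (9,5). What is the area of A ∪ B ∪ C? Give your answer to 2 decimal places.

By inclusion–exclusion:
Individual areas: |A| = 15, |B| = 36, |C| = 16.
|A∩B|: x∈[2,7], y∈[6,8] → 5·2 = 10.
|A∩C| = 0 (no overlap).
|B∩C|: x∈[5,7], y∈[2,5] → 2·3 = 6.
|A∩B∩C| = 0.
|A ∪ B ∪ C| = 67 − 16 + 0 = 51.00.

51.00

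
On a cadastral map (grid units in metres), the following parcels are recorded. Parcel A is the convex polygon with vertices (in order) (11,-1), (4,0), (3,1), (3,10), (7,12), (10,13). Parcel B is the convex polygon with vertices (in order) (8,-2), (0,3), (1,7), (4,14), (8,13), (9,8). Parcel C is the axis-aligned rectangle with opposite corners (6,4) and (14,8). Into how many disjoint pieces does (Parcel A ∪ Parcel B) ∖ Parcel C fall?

1

(Parcel A ∪ Parcel B) ∖ Parcel C is a single connected region.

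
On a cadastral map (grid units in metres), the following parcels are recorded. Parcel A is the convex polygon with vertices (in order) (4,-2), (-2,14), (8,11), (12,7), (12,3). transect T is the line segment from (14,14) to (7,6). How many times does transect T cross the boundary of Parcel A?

The segment meets the boundary at (9.8,9.2).

1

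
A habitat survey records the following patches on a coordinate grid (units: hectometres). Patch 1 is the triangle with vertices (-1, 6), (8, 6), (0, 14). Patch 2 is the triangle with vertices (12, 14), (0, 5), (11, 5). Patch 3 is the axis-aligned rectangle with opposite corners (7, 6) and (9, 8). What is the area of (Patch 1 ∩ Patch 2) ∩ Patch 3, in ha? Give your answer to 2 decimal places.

The region (Patch 1 ∩ Patch 2) ∩ Patch 3 is the polygon with vertices (7,6), (7,7), (8,6).
By the shoelace formula its area is 0.50.

0.50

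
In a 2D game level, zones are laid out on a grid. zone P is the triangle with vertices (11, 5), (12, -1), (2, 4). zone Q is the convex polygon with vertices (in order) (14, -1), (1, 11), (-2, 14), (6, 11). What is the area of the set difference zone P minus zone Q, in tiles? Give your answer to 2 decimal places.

22.37

|zone P| = 27.5, |zone P∩zone Q| = 5.1261.
|zone P ∖ zone Q| = |zone P| − |zone P∩zone Q| = 27.5 − 5.1261 = 22.37.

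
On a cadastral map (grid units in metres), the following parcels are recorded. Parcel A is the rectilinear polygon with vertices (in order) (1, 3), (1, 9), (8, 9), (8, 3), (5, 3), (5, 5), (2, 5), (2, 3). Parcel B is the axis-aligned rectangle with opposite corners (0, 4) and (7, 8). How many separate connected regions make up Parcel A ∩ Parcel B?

1

Parcel A ∩ Parcel B is a single connected region.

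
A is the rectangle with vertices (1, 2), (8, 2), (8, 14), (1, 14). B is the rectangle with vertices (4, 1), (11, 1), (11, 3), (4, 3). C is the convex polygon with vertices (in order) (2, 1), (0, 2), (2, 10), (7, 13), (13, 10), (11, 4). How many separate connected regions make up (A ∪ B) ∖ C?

(A ∪ B) ∖ C splits into 2 disjoint pieces (area 19.75, area 11.3333).

2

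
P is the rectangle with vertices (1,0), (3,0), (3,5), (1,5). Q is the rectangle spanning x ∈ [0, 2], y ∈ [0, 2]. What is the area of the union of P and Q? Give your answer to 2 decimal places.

By inclusion–exclusion:
Individual areas: |P| = 10, |Q| = 4.
|P∩Q|: x∈[1,2], y∈[0,2] → 1·2 = 2.
|P ∪ Q| = 14 − 2 = 12.00.

12.00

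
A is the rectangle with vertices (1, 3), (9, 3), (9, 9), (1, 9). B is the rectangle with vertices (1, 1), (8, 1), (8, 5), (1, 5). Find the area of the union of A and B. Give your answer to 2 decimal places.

62.00

By inclusion–exclusion:
Individual areas: |A| = 48, |B| = 28.
|A∩B|: x∈[1,8], y∈[3,5] → 7·2 = 14.
|A ∪ B| = 76 − 14 = 62.00.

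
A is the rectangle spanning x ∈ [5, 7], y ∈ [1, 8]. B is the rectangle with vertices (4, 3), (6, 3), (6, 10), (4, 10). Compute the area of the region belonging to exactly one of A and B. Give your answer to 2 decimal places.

18.00

|A∩B|: x∈[5,6], y∈[3,8] → 1·5 = 5.
|A △ B| = |A| + |B| − 2·|A∩B| = 14 + 14 − 10 = 18.00.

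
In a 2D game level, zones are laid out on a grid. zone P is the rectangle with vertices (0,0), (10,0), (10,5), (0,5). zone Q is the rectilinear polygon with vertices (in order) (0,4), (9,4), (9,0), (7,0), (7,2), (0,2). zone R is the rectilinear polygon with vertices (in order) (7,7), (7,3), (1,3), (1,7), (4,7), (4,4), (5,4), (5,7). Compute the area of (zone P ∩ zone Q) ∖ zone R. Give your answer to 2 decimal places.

16.00

|zone P ∩ zone Q| = 22.
|(zone P ∩ zone Q) ∩ zone R| = 6.
|(zone P ∩ zone Q) ∖ zone R| = 22 − 6 = 16.00.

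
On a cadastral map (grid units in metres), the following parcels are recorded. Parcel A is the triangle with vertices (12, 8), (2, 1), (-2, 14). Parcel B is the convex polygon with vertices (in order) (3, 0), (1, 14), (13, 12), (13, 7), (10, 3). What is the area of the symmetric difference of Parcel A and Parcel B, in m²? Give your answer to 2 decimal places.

83.07

|Parcel A| = 79, |Parcel B| = 116.5, |Parcel A∩Parcel B| = 56.2167.
|Parcel A △ Parcel B| = |Parcel A| + |Parcel B| − 2·|Parcel A∩Parcel B| = 79 + 116.5 − 112.4334 = 83.07.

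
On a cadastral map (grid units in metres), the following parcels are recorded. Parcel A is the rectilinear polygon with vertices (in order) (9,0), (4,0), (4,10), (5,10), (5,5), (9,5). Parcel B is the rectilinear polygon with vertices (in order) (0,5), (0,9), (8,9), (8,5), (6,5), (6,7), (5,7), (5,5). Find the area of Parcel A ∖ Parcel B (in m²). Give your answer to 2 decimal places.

|Parcel A| = 30, |Parcel A∩Parcel B| = 4.
|Parcel A ∖ Parcel B| = |Parcel A| − |Parcel A∩Parcel B| = 30 − 4 = 26.00.

26.00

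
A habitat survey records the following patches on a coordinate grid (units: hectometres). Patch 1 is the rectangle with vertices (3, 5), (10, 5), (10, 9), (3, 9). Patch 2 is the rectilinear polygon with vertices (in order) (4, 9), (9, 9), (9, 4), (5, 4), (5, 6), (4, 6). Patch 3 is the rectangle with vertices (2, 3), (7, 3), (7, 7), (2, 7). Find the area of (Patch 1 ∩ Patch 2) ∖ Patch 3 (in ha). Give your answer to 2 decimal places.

|Patch 1 ∩ Patch 2| = 19.
|(Patch 1 ∩ Patch 2) ∩ Patch 3| = 5.
|(Patch 1 ∩ Patch 2) ∖ Patch 3| = 19 − 5 = 14.00.

14.00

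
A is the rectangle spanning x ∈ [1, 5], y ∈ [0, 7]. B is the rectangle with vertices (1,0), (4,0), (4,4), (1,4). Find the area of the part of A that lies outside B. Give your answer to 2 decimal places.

|A∩B|: x∈[1,4], y∈[0,4] → 3·4 = 12.
|A| = 28.
|A ∖ B| = |A| − |A∩B| = 28 − 12 = 16.00.

16.00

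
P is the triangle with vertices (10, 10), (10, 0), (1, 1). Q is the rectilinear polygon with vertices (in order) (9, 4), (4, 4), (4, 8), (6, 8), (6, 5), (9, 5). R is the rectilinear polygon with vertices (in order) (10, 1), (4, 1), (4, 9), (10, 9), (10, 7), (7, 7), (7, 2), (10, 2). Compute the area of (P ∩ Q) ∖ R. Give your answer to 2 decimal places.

|P ∩ Q| = 5.
|(P ∩ Q) ∩ R| = 3.
|(P ∩ Q) ∖ R| = 5 − 3 = 2.00.

2.00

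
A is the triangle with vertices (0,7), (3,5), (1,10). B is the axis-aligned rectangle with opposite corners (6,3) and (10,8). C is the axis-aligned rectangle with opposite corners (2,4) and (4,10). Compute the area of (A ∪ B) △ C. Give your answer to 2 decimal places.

|A ∪ B| = 25.5.
|(A ∪ B) ∩ C| = 0.9167.
|(A ∪ B) △ C| = 25.5 + 12 − 1.8333 = 35.67.

35.67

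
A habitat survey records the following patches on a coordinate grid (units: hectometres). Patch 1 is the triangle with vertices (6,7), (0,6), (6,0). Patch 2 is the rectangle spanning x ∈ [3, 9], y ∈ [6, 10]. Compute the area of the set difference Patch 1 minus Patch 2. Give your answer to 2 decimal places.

18.75

|Patch 1| = 21, |Patch 1∩Patch 2| = 2.25.
|Patch 1 ∖ Patch 2| = |Patch 1| − |Patch 1∩Patch 2| = 21 − 2.25 = 18.75.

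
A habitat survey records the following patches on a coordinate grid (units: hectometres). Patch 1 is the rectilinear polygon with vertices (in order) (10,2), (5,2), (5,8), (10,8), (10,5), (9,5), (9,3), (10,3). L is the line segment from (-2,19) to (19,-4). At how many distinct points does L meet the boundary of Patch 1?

2

The segment meets the boundary at (10,5.857), (8.043,8).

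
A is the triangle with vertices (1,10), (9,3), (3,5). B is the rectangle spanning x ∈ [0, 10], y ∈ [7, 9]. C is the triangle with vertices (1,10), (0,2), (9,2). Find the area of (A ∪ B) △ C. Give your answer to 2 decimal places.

|A ∪ B| = 30.0286.
|(A ∪ B) ∩ C| = 11.85.
|(A ∪ B) △ C| = 30.0286 + 36 − 23.7 = 42.33.

42.33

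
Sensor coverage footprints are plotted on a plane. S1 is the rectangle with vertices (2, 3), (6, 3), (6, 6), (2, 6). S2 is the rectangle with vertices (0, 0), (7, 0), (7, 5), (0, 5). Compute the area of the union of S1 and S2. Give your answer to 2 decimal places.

39.00

By inclusion–exclusion:
Individual areas: |S1| = 12, |S2| = 35.
|S1∩S2|: x∈[2,6], y∈[3,5] → 4·2 = 8.
|S1 ∪ S2| = 47 − 8 = 39.00.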